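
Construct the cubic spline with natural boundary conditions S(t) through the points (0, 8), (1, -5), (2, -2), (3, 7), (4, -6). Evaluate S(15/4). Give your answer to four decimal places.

Put M_i = S'' at the i-th knot. Here h = (1, 1, 1, 1) and Δ = (-13, 3, 9, -13), so the interior equations h_(i-1)·M_(i-1) + 2(h_(i-1)+h_i)·M_i + h_i·M_(i+1) = 6(Δ_i − Δ_(i-1)) read
  1·M_0 + 4·M_1 + 1·M_2 = 6(Δ_1 - Δ_0) = 96
  1·M_1 + 4·M_2 + 1·M_3 = 6(Δ_2 - Δ_1) = 36
  1·M_2 + 4·M_3 + 1·M_4 = 6(Δ_3 - Δ_2) = -132
Natural end conditions: M_0 = M_4 = 0.
Hence M_0 = 0, M_1 = 291/14, M_2 = 90/7, M_3 = -507/14, M_4 = 0.
On [3, 4], S(t) = 7 - 13/14·(t - 3) - 507/28·(t - 3)² + 169/28·(t - 3)³.
With (t - 3) = 3/4: S(15/4) = -2393/1792.

-1.3354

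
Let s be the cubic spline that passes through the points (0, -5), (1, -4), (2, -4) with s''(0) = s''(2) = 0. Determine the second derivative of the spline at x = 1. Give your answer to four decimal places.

With m_i denoting the second derivative at x_i, h_i = 1, 1, and Δ_i = (y_(i+1) − y_i)/h_i = 1, 0:
  1·m_0 + 4·m_1 + 1·m_2 = 6(Δ_1 - Δ_0) = -6
Natural end conditions: m_0 = m_2 = 0.
Solving the tridiagonal system: m_0 = 0, m_1 = -3/2, m_2 = 0.

-1.5000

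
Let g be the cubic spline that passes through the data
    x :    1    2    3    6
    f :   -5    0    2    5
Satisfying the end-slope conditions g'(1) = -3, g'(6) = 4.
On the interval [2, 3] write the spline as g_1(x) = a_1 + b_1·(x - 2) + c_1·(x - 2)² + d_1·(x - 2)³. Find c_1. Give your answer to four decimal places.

-5.9310

With σ_i denoting the second derivative at x_i, h_i = 1, 1, 3, and Δ_i = (y_(i+1) − y_i)/h_i = 5, 2, 1:
  1·σ_0 + 4·σ_1 + 1·σ_2 = 6(Δ_1 - Δ_0) = -18
  1·σ_1 + 8·σ_2 + 3·σ_3 = 6(Δ_2 - Δ_1) = -6
Clamped end conditions give two more equations: 2h_0·σ_0 + h_0·σ_1 = 6(Δ_0 - g'(1)) = 48 and h_2·σ_2 + 2h_2·σ_3 = 6(g'(6) - Δ_2) = 18.
Solving: σ_0 = 868/29, σ_1 = -344/29, σ_2 = -14/29, σ_3 = 94/29.
On [2, 3], with g_1(x) = a_1 + b_1·(x - 2) + c_1·(x - 2)² + d_1·(x - 2)³: c_1 = σ_1/2 = -172/29, d_1 = (σ_2 - σ_1)/(6h_1) = 55/29, b_1 = Δ_1 - h_1(2σ_1 + σ_2)/6 = 175/29.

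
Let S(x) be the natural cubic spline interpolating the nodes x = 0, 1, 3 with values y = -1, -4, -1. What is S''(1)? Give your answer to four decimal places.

4.5000

Put M_i = S'' at the i-th knot. Here h = (1, 2) and Δ = (-3, 3/2), so the interior equations h_(i-1)·M_(i-1) + 2(h_(i-1)+h_i)·M_i + h_i·M_(i+1) = 6(Δ_i − Δ_(i-1)) read
  1·M_0 + 6·M_1 + 2·M_2 = 6(Δ_1 - Δ_0) = 27
Natural end conditions: M_0 = M_2 = 0.
Solving the tridiagonal system: M_0 = 0, M_1 = 9/2, M_2 = 0.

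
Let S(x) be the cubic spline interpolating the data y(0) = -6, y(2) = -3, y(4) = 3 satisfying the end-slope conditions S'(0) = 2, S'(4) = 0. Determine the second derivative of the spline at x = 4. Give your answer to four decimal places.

With σ_i denoting the second derivative at x_i, h_i = 2, 2, and Δ_i = (y_(i+1) − y_i)/h_i = 3/2, 3:
  2·σ_0 + 8·σ_1 + 2·σ_2 = 6(Δ_1 - Δ_0) = 9
Clamped end conditions give two more equations: 2h_0·σ_0 + h_0·σ_1 = 6(Δ_0 - S'(0)) = -3 and h_1·σ_1 + 2h_1·σ_2 = 6(S'(4) - Δ_1) = -18.
Forward elimination and back-substitution give σ_0 = -19/8, σ_1 = 13/4, σ_2 = -49/8.

-6.1250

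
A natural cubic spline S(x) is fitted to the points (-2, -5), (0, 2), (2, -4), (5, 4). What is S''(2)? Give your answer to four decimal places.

4.6053

Write M_i for S''(x_i). With h_i = 2, 2, 3 and divided differences Δ_i = 7/2, -3, 8/3, the continuity of S' gives the tridiagonal system
  2·M_0 + 8·M_1 + 2·M_2 = 6(Δ_1 - Δ_0) = -39
  2·M_1 + 10·M_2 + 3·M_3 = 6(Δ_2 - Δ_1) = 34
Natural end conditions: M_0 = M_3 = 0.
Solving: M_0 = 0, M_1 = -229/38, M_2 = 175/38, M_3 = 0.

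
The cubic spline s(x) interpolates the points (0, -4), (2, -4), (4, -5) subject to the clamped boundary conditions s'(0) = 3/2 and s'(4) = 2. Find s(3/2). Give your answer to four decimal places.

With M_i denoting the second derivative at x_i, h_i = 2, 2, and Δ_i = (y_(i+1) − y_i)/h_i = 0, -1/2:
  2·M_0 + 8·M_1 + 2·M_2 = 6(Δ_1 - Δ_0) = -3
Clamped end conditions give two more equations: 2h_0·M_0 + h_0·M_1 = 6(Δ_0 - s'(0)) = -9 and h_1·M_1 + 2h_1·M_2 = 6(s'(4) - Δ_1) = 15.
Forward elimination and back-substitution give M_0 = -7/4, M_1 = -1, M_2 = 17/4.
On [0, 2], s(x) = -4 + 3/2·x - 7/8·x² + 1/16·x³.
With x = 3/2: s(3/2) = -449/128.

-3.5078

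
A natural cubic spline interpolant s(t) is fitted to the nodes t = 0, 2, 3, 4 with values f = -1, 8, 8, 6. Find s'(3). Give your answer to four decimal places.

-1.3478

Let m_i = s''(x_i). Step sizes h_i = 2, 1, 1; slopes of the chords Δ_i = (y_(i+1) - y_i)/h_i = 9/2, 0, -2.
  2·m_0 + 6·m_1 + 1·m_2 = 6(Δ_1 - Δ_0) = -27
  1·m_1 + 4·m_2 + 1·m_3 = 6(Δ_2 - Δ_1) = -12
Natural end conditions: m_0 = m_3 = 0.
Forward elimination and back-substitution give m_0 = 0, m_1 = -96/23, m_2 = -45/23, m_3 = 0.
On [3, 4], s'(t) = b_2 + 2c_2·(t - 3) + 3d_2·(t - 3)² with b_2 = Δ_2 - h_2(2m_2 + m_3)/6 = -31/23, c_2 = m_2/2 = -45/46, d_2 = (m_3 - m_2)/(6h_2) = 15/46. So s'(3) = -31/23.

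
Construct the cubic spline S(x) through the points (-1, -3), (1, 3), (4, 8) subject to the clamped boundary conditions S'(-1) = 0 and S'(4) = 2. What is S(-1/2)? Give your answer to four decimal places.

-2.3719

With M_i denoting the second derivative at x_i, h_i = 2, 3, and Δ_i = (y_(i+1) − y_i)/h_i = 3, 5/3:
  2·M_0 + 10·M_1 + 3·M_2 = 6(Δ_1 - Δ_0) = -8
Clamped end conditions give two more equations: 2h_0·M_0 + h_0·M_1 = 6(Δ_0 - S'(-1)) = 18 and h_1·M_1 + 2h_1·M_2 = 6(S'(4) - Δ_1) = 2.
Hence M_0 = 57/10, M_1 = -12/5, M_2 = 23/15.
On [-1, 1], S(x) = -3 + 0·(x + 1) + 57/20·(x + 1)² - 27/40·(x + 1)³.
With (x + 1) = 1/2: S(-1/2) = -759/320.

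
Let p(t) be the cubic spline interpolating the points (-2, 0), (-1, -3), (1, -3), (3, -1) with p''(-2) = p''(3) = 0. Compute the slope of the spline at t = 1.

1

Put M_i = p'' at the i-th knot. Here h = (1, 2, 2) and Δ = (-3, 0, 1), so the interior equations h_(i-1)·M_(i-1) + 2(h_(i-1)+h_i)·M_i + h_i·M_(i+1) = 6(Δ_i − Δ_(i-1)) read
  1·M_0 + 6·M_1 + 2·M_2 = 6(Δ_1 - Δ_0) = 18
  2·M_1 + 8·M_2 + 2·M_3 = 6(Δ_2 - Δ_1) = 6
Natural end conditions: M_0 = M_3 = 0.
Forward elimination and back-substitution give M_0 = 0, M_1 = 3, M_2 = 0, M_3 = 0.
On [1, 3], p'(t) = b_2 + 2c_2·(t - 1) + 3d_2·(t - 1)² with b_2 = Δ_2 - h_2(2M_2 + M_3)/6 = 1, c_2 = M_2/2 = 0, d_2 = (M_3 - M_2)/(6h_2) = 0. So p'(1) = 1.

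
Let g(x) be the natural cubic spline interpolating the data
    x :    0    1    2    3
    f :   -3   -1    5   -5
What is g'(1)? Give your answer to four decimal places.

6.2667

With σ_i denoting the second derivative at x_i, h_i = 1, 1, 1, and Δ_i = (y_(i+1) − y_i)/h_i = 2, 6, -10:
  1·σ_0 + 4·σ_1 + 1·σ_2 = 6(Δ_1 - Δ_0) = 24
  1·σ_1 + 4·σ_2 + 1·σ_3 = 6(Δ_2 - Δ_1) = -96
Natural end conditions: σ_0 = σ_3 = 0.
Solving the tridiagonal system: σ_0 = 0, σ_1 = 64/5, σ_2 = -136/5, σ_3 = 0.
On [1, 2], g'(x) = b_1 + 2c_1·(x - 1) + 3d_1·(x - 1)² with b_1 = Δ_1 - h_1(2σ_1 + σ_2)/6 = 94/15, c_1 = σ_1/2 = 32/5, d_1 = (σ_2 - σ_1)/(6h_1) = -20/3. So g'(1) = 94/15.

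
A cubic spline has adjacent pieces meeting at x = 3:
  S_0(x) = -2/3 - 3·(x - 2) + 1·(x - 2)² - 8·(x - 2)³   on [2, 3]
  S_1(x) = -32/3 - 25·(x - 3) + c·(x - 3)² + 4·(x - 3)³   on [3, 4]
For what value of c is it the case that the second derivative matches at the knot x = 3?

-23

S_0''(x) = 2 - 48·(x - 2), so S_0''(3) = -46. On the right, S_1''(3) = 2c, so c = -23.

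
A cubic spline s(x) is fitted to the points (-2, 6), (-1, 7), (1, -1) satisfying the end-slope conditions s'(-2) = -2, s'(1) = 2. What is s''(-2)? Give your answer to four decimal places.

With M_i denoting the second derivative at x_i, h_i = 1, 2, and Δ_i = (y_(i+1) − y_i)/h_i = 1, -4:
  1·M_0 + 6·M_1 + 2·M_2 = 6(Δ_1 - Δ_0) = -30
Clamped end conditions give two more equations: 2h_0·M_0 + h_0·M_1 = 6(Δ_0 - s'(-2)) = 18 and h_1·M_1 + 2h_1·M_2 = 6(s'(1) - Δ_1) = 36.
Solving the tridiagonal system: M_0 = 46/3, M_1 = -38/3, M_2 = 46/3.

15.3333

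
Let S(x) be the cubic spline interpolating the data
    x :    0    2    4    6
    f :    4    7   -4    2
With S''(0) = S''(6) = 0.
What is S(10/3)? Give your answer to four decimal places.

Write M_i for S''(x_i). With h_i = 2, 2, 2 and divided differences Δ_i = 3/2, -11/2, 3, the continuity of S' gives the tridiagonal system
  2·M_0 + 8·M_1 + 2·M_2 = 6(Δ_1 - Δ_0) = -42
  2·M_1 + 8·M_2 + 2·M_3 = 6(Δ_2 - Δ_1) = 51
Natural end conditions: M_0 = M_3 = 0.
Hence M_0 = 0, M_1 = -73/10, M_2 = 41/5, M_3 = 0.
On [2, 4], S(x) = 7 - 101/30·(x - 2) - 73/20·(x - 2)² + 31/24·(x - 2)³.
With (x - 2) = 4/3: S(10/3) = -371/405.

-0.9160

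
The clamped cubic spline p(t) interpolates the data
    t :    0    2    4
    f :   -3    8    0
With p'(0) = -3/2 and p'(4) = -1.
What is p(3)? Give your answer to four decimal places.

Put σ_i = p'' at the i-th knot. Here h = (2, 2) and Δ = (11/2, -4), so the interior equations h_(i-1)·σ_(i-1) + 2(h_(i-1)+h_i)·σ_i + h_i·σ_(i+1) = 6(Δ_i − Δ_(i-1)) read
  2·σ_0 + 8·σ_1 + 2·σ_2 = 6(Δ_1 - Δ_0) = -57
Clamped end conditions give two more equations: 2h_0·σ_0 + h_0·σ_1 = 6(Δ_0 - p'(0)) = 42 and h_1·σ_1 + 2h_1·σ_2 = 6(p'(4) - Δ_1) = 18.
Hence σ_0 = 71/4, σ_1 = -29/2, σ_2 = 47/4.
On [2, 4], p(t) = 8 + 7/4·(t - 2) - 29/4·(t - 2)² + 35/16·(t - 2)³.
With (t - 2) = 1: p(3) = 75/16.

4.6875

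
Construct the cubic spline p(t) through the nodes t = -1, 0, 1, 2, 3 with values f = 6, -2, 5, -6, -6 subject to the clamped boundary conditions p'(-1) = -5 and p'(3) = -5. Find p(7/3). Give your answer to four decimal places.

-6.6085

Write M_i for p''(x_i). With h_i = 1, 1, 1, 1 and divided differences Δ_i = -8, 7, -11, 0, the continuity of p' gives the tridiagonal system
  1·M_0 + 4·M_1 + 1·M_2 = 6(Δ_1 - Δ_0) = 90
  1·M_1 + 4·M_2 + 1·M_3 = 6(Δ_2 - Δ_1) = -108
  1·M_2 + 4·M_3 + 1·M_4 = 6(Δ_3 - Δ_2) = 66
Clamped end conditions give two more equations: 2h_0·M_0 + h_0·M_1 = 6(Δ_0 - p'(-1)) = -18 and h_3·M_3 + 2h_3·M_4 = 6(p'(3) - Δ_3) = -30.
Hence M_0 = -417/14, M_1 = 291/7, M_2 = -93/2, M_3 = 255/7, M_4 = -465/14.
On [2, 3], p(t) = -6 - 185/28·(t - 2) + 255/14·(t - 2)² - 325/28·(t - 2)³.
With (t - 2) = 1/3: p(7/3) = -1249/189.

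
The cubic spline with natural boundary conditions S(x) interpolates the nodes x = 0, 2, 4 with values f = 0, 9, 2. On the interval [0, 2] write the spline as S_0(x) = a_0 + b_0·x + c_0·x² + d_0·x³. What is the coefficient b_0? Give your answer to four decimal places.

Let M_i = S''(x_i). Step sizes h_i = 2, 2; slopes of the chords Δ_i = (y_(i+1) - y_i)/h_i = 9/2, -7/2.
  2·M_0 + 8·M_1 + 2·M_2 = 6(Δ_1 - Δ_0) = -48
Natural end conditions: M_0 = M_2 = 0.
Forward elimination and back-substitution give M_0 = 0, M_1 = -6, M_2 = 0.
On [0, 2], with S_0(x) = a_0 + b_0·x + c_0·x² + d_0·x³: c_0 = M_0/2 = 0, d_0 = (M_1 - M_0)/(6h_0) = -1/2, b_0 = Δ_0 - h_0(2M_0 + M_1)/6 = 13/2.

6.5000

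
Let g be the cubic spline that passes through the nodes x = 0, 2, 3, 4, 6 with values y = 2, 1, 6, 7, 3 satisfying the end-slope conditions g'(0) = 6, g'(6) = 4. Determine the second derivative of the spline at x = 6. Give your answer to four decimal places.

Let M_i = g''(x_i). Step sizes h_i = 2, 1, 1, 2; slopes of the chords Δ_i = (y_(i+1) - y_i)/h_i = -1/2, 5, 1, -2.
  2·M_0 + 6·M_1 + 1·M_2 = 6(Δ_1 - Δ_0) = 33
  1·M_1 + 4·M_2 + 1·M_3 = 6(Δ_2 - Δ_1) = -24
  1·M_2 + 6·M_3 + 2·M_4 = 6(Δ_3 - Δ_2) = -18
Clamped end conditions give two more equations: 2h_0·M_0 + h_0·M_1 = 6(Δ_0 - g'(0)) = -39 and h_3·M_3 + 2h_3·M_4 = 6(g'(6) - Δ_3) = 36.
Solving: M_0 = -1891/120, M_1 = 721/60, M_2 = -91/12, M_3 = -341/60, M_4 = 1421/120.

11.8417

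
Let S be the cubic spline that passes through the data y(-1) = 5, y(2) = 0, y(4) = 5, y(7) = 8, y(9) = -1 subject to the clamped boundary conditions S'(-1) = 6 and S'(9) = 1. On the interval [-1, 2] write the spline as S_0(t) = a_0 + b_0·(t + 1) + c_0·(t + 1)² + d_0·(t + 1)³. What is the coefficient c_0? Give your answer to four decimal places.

Let M_i = S''(x_i). Step sizes h_i = 3, 2, 3, 2; slopes of the chords Δ_i = (y_(i+1) - y_i)/h_i = -5/3, 5/2, 1, -9/2.
  3·M_0 + 10·M_1 + 2·M_2 = 6(Δ_1 - Δ_0) = 25
  2·M_1 + 10·M_2 + 3·M_3 = 6(Δ_2 - Δ_1) = -9
  3·M_2 + 10·M_3 + 2·M_4 = 6(Δ_3 - Δ_2) = -33
Clamped end conditions give two more equations: 2h_0·M_0 + h_0·M_1 = 6(Δ_0 - S'(-1)) = -46 and h_3·M_3 + 2h_3·M_4 = 6(S'(9) - Δ_3) = 33.
Forward elimination and back-substitution give M_0 = -4586/435, M_1 = 834/145, M_2 = -129/290, M_3 = -776/145, M_4 = 6337/580.
On [-1, 2], with S_0(t) = a_0 + b_0·(t + 1) + c_0·(t + 1)² + d_0·(t + 1)³: c_0 = M_0/2 = -2293/435, d_0 = (M_1 - M_0)/(6h_0) = 3544/3915, b_0 = Δ_0 - h_0(2M_0 + M_1)/6 = 6.

-5.2713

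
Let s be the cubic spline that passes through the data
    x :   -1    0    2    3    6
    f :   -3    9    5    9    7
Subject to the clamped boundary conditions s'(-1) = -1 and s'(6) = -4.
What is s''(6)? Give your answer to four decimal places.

With M_i denoting the second derivative at x_i, h_i = 1, 2, 1, 3, and Δ_i = (y_(i+1) − y_i)/h_i = 12, -2, 4, -2/3:
  1·M_0 + 6·M_1 + 2·M_2 = 6(Δ_1 - Δ_0) = -84
  2·M_1 + 6·M_2 + 1·M_3 = 6(Δ_2 - Δ_1) = 36
  1·M_2 + 8·M_3 + 3·M_4 = 6(Δ_3 - Δ_2) = -28
Clamped end conditions give two more equations: 2h_0·M_0 + h_0·M_1 = 6(Δ_0 - s'(-1)) = 78 and h_3·M_3 + 2h_3·M_4 = 6(s'(6) - Δ_3) = -20.
Solving: M_0 = 3242/61, M_1 = -1726/61, M_2 = 995/61, M_3 = -322/61, M_4 = -127/183.

-0.6940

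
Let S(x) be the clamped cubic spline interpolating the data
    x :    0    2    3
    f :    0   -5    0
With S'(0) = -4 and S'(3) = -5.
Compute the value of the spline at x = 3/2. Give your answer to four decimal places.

With m_i denoting the second derivative at x_i, h_i = 2, 1, and Δ_i = (y_(i+1) − y_i)/h_i = -5/2, 5:
  2·m_0 + 6·m_1 + 1·m_2 = 6(Δ_1 - Δ_0) = 45
Clamped end conditions give two more equations: 2h_0·m_0 + h_0·m_1 = 6(Δ_0 - S'(0)) = 9 and h_1·m_1 + 2h_1·m_2 = 6(S'(3) - Δ_1) = -60.
Hence m_0 = -67/12, m_1 = 47/3, m_2 = -227/6.
On [0, 2], S(x) = 0 - 4·x - 67/24·x² + 85/48·x³.
With x = 3/2: S(3/2) = -807/128.

-6.3047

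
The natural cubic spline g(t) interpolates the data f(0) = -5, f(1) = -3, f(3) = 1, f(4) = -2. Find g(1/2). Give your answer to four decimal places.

Let m_i = g''(x_i). Step sizes h_i = 1, 2, 1; slopes of the chords Δ_i = (y_(i+1) - y_i)/h_i = 2, 2, -3.
  1·m_0 + 6·m_1 + 2·m_2 = 6(Δ_1 - Δ_0) = 0
  2·m_1 + 6·m_2 + 1·m_3 = 6(Δ_2 - Δ_1) = -30
Natural end conditions: m_0 = m_3 = 0.
Solving: m_0 = 0, m_1 = 15/8, m_2 = -45/8, m_3 = 0.
On [0, 1], g(t) = -5 + 27/16·t + 0·t² + 5/16·t³.
With t = 1/2: g(1/2) = -527/128.

-4.1172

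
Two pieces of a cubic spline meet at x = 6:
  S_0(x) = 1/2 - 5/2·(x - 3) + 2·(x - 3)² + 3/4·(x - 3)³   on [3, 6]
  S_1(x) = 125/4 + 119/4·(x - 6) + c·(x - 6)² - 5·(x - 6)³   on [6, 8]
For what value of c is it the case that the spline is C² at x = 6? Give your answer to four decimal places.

8.7500

S_0''(x) = 4 + 9/2·(x - 3), so S_0''(6) = 35/2. On the right, S_1''(6) = 2c, so c = 35/4.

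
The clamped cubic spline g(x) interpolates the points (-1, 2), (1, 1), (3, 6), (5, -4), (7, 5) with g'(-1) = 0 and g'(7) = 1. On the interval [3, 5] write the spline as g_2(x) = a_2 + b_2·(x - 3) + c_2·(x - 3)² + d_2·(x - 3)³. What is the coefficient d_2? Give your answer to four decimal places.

Put M_i = g'' at the i-th knot. Here h = (2, 2, 2, 2) and Δ = (-1/2, 5/2, -5, 9/2), so the interior equations h_(i-1)·M_(i-1) + 2(h_(i-1)+h_i)·M_i + h_i·M_(i+1) = 6(Δ_i − Δ_(i-1)) read
  2·M_0 + 8·M_1 + 2·M_2 = 6(Δ_1 - Δ_0) = 18
  2·M_1 + 8·M_2 + 2·M_3 = 6(Δ_2 - Δ_1) = -45
  2·M_2 + 8·M_3 + 2·M_4 = 6(Δ_3 - Δ_2) = 57
Clamped end conditions give two more equations: 2h_0·M_0 + h_0·M_1 = 6(Δ_0 - g'(-1)) = -3 and h_3·M_3 + 2h_3·M_4 = 6(g'(7) - Δ_3) = -21.
Hence M_0 = -403/112, M_1 = 319/56, M_2 = -163/16, M_3 = 703/56, M_4 = -1291/112.
On [3, 5], with g_2(x) = a_2 + b_2·(x - 3) + c_2·(x - 3)² + d_2·(x - 3)³: c_2 = M_2/2 = -163/32, d_2 = (M_3 - M_2)/(6h_2) = 849/448, b_2 = Δ_2 - h_2(2M_2 + M_3)/6 = -67/28.

1.8951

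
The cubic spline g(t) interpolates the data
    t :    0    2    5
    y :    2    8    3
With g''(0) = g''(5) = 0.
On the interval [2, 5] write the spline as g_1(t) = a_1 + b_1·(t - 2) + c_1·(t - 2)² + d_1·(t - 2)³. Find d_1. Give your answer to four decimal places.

0.1556

Put m_i = g'' at the i-th knot. Here h = (2, 3) and Δ = (3, -5/3), so the interior equations h_(i-1)·m_(i-1) + 2(h_(i-1)+h_i)·m_i + h_i·m_(i+1) = 6(Δ_i − Δ_(i-1)) read
  2·m_0 + 10·m_1 + 3·m_2 = 6(Δ_1 - Δ_0) = -28
Natural end conditions: m_0 = m_2 = 0.
Hence m_0 = 0, m_1 = -14/5, m_2 = 0.
On [2, 5], with g_1(t) = a_1 + b_1·(t - 2) + c_1·(t - 2)² + d_1·(t - 2)³: c_1 = m_1/2 = -7/5, d_1 = (m_2 - m_1)/(6h_1) = 7/45, b_1 = Δ_1 - h_1(2m_1 + m_2)/6 = 17/15.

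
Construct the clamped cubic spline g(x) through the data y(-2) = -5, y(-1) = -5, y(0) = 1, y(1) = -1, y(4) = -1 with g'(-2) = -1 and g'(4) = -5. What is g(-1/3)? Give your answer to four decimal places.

Write M_i for g''(x_i). With h_i = 1, 1, 1, 3 and divided differences Δ_i = 0, 6, -2, 0, the continuity of g' gives the tridiagonal system
  1·M_0 + 4·M_1 + 1·M_2 = 6(Δ_1 - Δ_0) = 36
  1·M_1 + 4·M_2 + 1·M_3 = 6(Δ_2 - Δ_1) = -48
  1·M_2 + 8·M_3 + 3·M_4 = 6(Δ_3 - Δ_2) = 12
Clamped end conditions give two more equations: 2h_0·M_0 + h_0·M_1 = 6(Δ_0 - g'(-2)) = 6 and h_3·M_3 + 2h_3·M_4 = 6(g'(4) - Δ_3) = -30.
Solving: M_0 = -113/27, M_1 = 388/27, M_2 = -467/27, M_3 = 184/27, M_4 = -227/27.
On [-1, 0], g(x) = -5 + 221/54·(x + 1) + 194/27·(x + 1)² - 95/18·(x + 1)³.
With (x + 1) = 2/3: g(-1/3) = -52/81.

-0.6420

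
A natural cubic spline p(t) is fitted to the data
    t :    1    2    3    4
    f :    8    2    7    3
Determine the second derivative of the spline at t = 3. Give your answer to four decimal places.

-18.8000

Let M_i = p''(x_i). Step sizes h_i = 1, 1, 1; slopes of the chords Δ_i = (y_(i+1) - y_i)/h_i = -6, 5, -4.
  1·M_0 + 4·M_1 + 1·M_2 = 6(Δ_1 - Δ_0) = 66
  1·M_1 + 4·M_2 + 1·M_3 = 6(Δ_2 - Δ_1) = -54
Natural end conditions: M_0 = M_3 = 0.
Hence M_0 = 0, M_1 = 106/5, M_2 = -94/5, M_3 = 0.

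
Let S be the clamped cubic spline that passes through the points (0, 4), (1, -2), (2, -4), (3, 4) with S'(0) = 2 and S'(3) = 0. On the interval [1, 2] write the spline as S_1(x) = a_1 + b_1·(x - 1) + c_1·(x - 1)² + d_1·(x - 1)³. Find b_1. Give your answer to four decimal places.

With M_i denoting the second derivative at x_i, h_i = 1, 1, 1, and Δ_i = (y_(i+1) − y_i)/h_i = -6, -2, 8:
  1·M_0 + 4·M_1 + 1·M_2 = 6(Δ_1 - Δ_0) = 24
  1·M_1 + 4·M_2 + 1·M_3 = 6(Δ_2 - Δ_1) = 60
Clamped end conditions give two more equations: 2h_0·M_0 + h_0·M_1 = 6(Δ_0 - S'(0)) = -48 and h_2·M_2 + 2h_2·M_3 = 6(S'(3) - Δ_2) = -48.
Forward elimination and back-substitution give M_0 = -416/15, M_1 = 112/15, M_2 = 328/15, M_3 = -524/15.
On [1, 2], with S_1(x) = a_1 + b_1·(x - 1) + c_1·(x - 1)² + d_1·(x - 1)³: c_1 = M_1/2 = 56/15, d_1 = (M_2 - M_1)/(6h_1) = 12/5, b_1 = Δ_1 - h_1(2M_1 + M_2)/6 = -122/15.

-8.1333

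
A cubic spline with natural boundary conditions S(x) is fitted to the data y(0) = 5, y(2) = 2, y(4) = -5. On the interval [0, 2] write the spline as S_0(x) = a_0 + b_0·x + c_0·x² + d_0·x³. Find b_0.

Let σ_i = S''(x_i). Step sizes h_i = 2, 2; slopes of the chords Δ_i = (y_(i+1) - y_i)/h_i = -3/2, -7/2.
  2·σ_0 + 8·σ_1 + 2·σ_2 = 6(Δ_1 - Δ_0) = -12
Natural end conditions: σ_0 = σ_2 = 0.
Solving the tridiagonal system: σ_0 = 0, σ_1 = -3/2, σ_2 = 0.
On [0, 2], with S_0(x) = a_0 + b_0·x + c_0·x² + d_0·x³: c_0 = σ_0/2 = 0, d_0 = (σ_1 - σ_0)/(6h_0) = -1/8, b_0 = Δ_0 - h_0(2σ_0 + σ_1)/6 = -1.

-1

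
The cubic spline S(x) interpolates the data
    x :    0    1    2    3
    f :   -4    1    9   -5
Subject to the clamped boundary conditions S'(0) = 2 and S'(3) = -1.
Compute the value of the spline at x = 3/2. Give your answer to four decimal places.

7.2500

With M_i denoting the second derivative at x_i, h_i = 1, 1, 1, and Δ_i = (y_(i+1) − y_i)/h_i = 5, 8, -14:
  1·M_0 + 4·M_1 + 1·M_2 = 6(Δ_1 - Δ_0) = 18
  1·M_1 + 4·M_2 + 1·M_3 = 6(Δ_2 - Δ_1) = -132
Clamped end conditions give two more equations: 2h_0·M_0 + h_0·M_1 = 6(Δ_0 - S'(0)) = 18 and h_2·M_2 + 2h_2·M_3 = 6(S'(3) - Δ_2) = 78.
Forward elimination and back-substitution give M_0 = 0, M_1 = 18, M_2 = -54, M_3 = 66.
On [1, 2], S(x) = 1 + 11·(x - 1) + 9·(x - 1)² - 12·(x - 1)³.
With (x - 1) = 1/2: S(3/2) = 29/4.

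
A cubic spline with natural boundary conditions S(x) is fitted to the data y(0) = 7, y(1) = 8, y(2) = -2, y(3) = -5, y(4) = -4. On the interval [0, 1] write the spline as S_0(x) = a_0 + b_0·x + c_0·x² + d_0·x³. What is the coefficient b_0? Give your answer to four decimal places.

4.3750

With m_i denoting the second derivative at x_i, h_i = 1, 1, 1, 1, and Δ_i = (y_(i+1) − y_i)/h_i = 1, -10, -3, 1:
  1·m_0 + 4·m_1 + 1·m_2 = 6(Δ_1 - Δ_0) = -66
  1·m_1 + 4·m_2 + 1·m_3 = 6(Δ_2 - Δ_1) = 42
  1·m_2 + 4·m_3 + 1·m_4 = 6(Δ_3 - Δ_2) = 24
Natural end conditions: m_0 = m_4 = 0.
Forward elimination and back-substitution give m_0 = 0, m_1 = -81/4, m_2 = 15, m_3 = 9/4, m_4 = 0.
On [0, 1], with S_0(x) = a_0 + b_0·x + c_0·x² + d_0·x³: c_0 = m_0/2 = 0, d_0 = (m_1 - m_0)/(6h_0) = -27/8, b_0 = Δ_0 - h_0(2m_0 + m_1)/6 = 35/8.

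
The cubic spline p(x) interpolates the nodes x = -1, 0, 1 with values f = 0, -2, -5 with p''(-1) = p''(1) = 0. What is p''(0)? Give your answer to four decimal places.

Let M_i = p''(x_i). Step sizes h_i = 1, 1; slopes of the chords Δ_i = (y_(i+1) - y_i)/h_i = -2, -3.
  1·M_0 + 4·M_1 + 1·M_2 = 6(Δ_1 - Δ_0) = -6
Natural end conditions: M_0 = M_2 = 0.
Solving the tridiagonal system: M_0 = 0, M_1 = -3/2, M_2 = 0.

-1.5000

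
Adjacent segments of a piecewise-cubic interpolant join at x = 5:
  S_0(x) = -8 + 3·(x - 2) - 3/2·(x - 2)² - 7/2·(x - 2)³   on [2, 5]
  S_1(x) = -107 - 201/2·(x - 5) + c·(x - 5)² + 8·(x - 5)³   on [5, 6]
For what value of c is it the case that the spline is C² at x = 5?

-33

S_0''(x) = -3 - 21·(x - 2), so S_0''(5) = -66. On the right, S_1''(5) = 2c, so c = -33.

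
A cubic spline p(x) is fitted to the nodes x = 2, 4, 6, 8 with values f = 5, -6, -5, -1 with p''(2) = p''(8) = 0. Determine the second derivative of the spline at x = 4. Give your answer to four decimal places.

4.5000

Put M_i = p'' at the i-th knot. Here h = (2, 2, 2) and Δ = (-11/2, 1/2, 2), so the interior equations h_(i-1)·M_(i-1) + 2(h_(i-1)+h_i)·M_i + h_i·M_(i+1) = 6(Δ_i − Δ_(i-1)) read
  2·M_0 + 8·M_1 + 2·M_2 = 6(Δ_1 - Δ_0) = 36
  2·M_1 + 8·M_2 + 2·M_3 = 6(Δ_2 - Δ_1) = 9
Natural end conditions: M_0 = M_3 = 0.
Solving: M_0 = 0, M_1 = 9/2, M_2 = 0, M_3 = 0.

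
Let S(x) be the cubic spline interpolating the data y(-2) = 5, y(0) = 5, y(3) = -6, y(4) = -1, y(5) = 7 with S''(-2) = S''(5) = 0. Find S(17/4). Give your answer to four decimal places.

With σ_i denoting the second derivative at x_i, h_i = 2, 3, 1, 1, and Δ_i = (y_(i+1) − y_i)/h_i = 0, -11/3, 5, 8:
  2·σ_0 + 10·σ_1 + 3·σ_2 = 6(Δ_1 - Δ_0) = -22
  3·σ_1 + 8·σ_2 + 1·σ_3 = 6(Δ_2 - Δ_1) = 52
  1·σ_2 + 4·σ_3 + 1·σ_4 = 6(Δ_3 - Δ_2) = 18
Natural end conditions: σ_0 = σ_4 = 0.
Solving: σ_0 = 0, σ_1 = -626/137, σ_2 = 1082/137, σ_3 = 346/137, σ_4 = 0.
On [4, 5], S(x) = -1 + 2942/411·(x - 4) + 173/137·(x - 4)² - 173/411·(x - 4)³.
With (x - 4) = 1/4: S(17/4) = 7557/8768.

0.8619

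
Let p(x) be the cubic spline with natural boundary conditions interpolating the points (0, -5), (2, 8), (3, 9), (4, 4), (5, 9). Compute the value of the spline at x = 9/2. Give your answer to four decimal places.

5.3641

Put m_i = p'' at the i-th knot. Here h = (2, 1, 1, 1) and Δ = (13/2, 1, -5, 5), so the interior equations h_(i-1)·m_(i-1) + 2(h_(i-1)+h_i)·m_i + h_i·m_(i+1) = 6(Δ_i − Δ_(i-1)) read
  2·m_0 + 6·m_1 + 1·m_2 = 6(Δ_1 - Δ_0) = -33
  1·m_1 + 4·m_2 + 1·m_3 = 6(Δ_2 - Δ_1) = -36
  1·m_2 + 4·m_3 + 1·m_4 = 6(Δ_3 - Δ_2) = 60
Natural end conditions: m_0 = m_4 = 0.
Solving the tridiagonal system: m_0 = 0, m_1 = -291/86, m_2 = -546/43, m_3 = 1563/86, m_4 = 0.
On [4, 5], p(x) = 4 - 91/86·(x - 4) + 1563/172·(x - 4)² - 521/172·(x - 4)³.
With (x - 4) = 1/2: p(9/2) = 7381/1376.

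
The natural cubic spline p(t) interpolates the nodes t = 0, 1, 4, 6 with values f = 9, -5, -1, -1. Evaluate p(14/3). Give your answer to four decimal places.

With M_i denoting the second derivative at x_i, h_i = 1, 3, 2, and Δ_i = (y_(i+1) − y_i)/h_i = -14, 4/3, 0:
  1·M_0 + 8·M_1 + 3·M_2 = 6(Δ_1 - Δ_0) = 92
  3·M_1 + 10·M_2 + 2·M_3 = 6(Δ_2 - Δ_1) = -8
Natural end conditions: M_0 = M_3 = 0.
Solving the tridiagonal system: M_0 = 0, M_1 = 944/71, M_2 = -340/71, M_3 = 0.
On [4, 6], p(t) = -1 + 680/213·(t - 4) - 170/71·(t - 4)² + 85/213·(t - 4)³.
With (t - 4) = 2/3: p(14/3) = 1049/5751.

0.1824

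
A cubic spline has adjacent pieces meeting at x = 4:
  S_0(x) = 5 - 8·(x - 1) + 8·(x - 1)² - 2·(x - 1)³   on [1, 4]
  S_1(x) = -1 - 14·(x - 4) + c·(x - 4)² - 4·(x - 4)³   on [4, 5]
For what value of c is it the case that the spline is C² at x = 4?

S_0''(x) = 16 - 12·(x - 1), so S_0''(4) = -20. On the right, S_1''(4) = 2c, so c = -10.

-10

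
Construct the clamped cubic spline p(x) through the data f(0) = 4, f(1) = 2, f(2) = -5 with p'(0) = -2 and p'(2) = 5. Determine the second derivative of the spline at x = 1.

Let m_i = p''(x_i). Step sizes h_i = 1, 1; slopes of the chords Δ_i = (y_(i+1) - y_i)/h_i = -2, -7.
  1·m_0 + 4·m_1 + 1·m_2 = 6(Δ_1 - Δ_0) = -30
Clamped end conditions give two more equations: 2h_0·m_0 + h_0·m_1 = 6(Δ_0 - p'(0)) = 0 and h_1·m_1 + 2h_1·m_2 = 6(p'(2) - Δ_1) = 72.
Forward elimination and back-substitution give m_0 = 11, m_1 = -22, m_2 = 47.

-22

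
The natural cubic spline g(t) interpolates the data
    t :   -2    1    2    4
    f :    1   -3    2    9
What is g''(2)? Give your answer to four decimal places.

-2.3404

Write M_i for g''(x_i). With h_i = 3, 1, 2 and divided differences Δ_i = -4/3, 5, 7/2, the continuity of g' gives the tridiagonal system
  3·M_0 + 8·M_1 + 1·M_2 = 6(Δ_1 - Δ_0) = 38
  1·M_1 + 6·M_2 + 2·M_3 = 6(Δ_2 - Δ_1) = -9
Natural end conditions: M_0 = M_3 = 0.
Solving the tridiagonal system: M_0 = 0, M_1 = 237/47, M_2 = -110/47, M_3 = 0.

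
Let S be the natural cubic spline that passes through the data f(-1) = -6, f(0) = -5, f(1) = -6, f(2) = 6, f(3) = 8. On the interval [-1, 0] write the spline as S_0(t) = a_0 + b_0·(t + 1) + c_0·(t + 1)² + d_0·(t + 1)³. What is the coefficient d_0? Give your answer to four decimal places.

Let σ_i = S''(x_i). Step sizes h_i = 1, 1, 1, 1; slopes of the chords Δ_i = (y_(i+1) - y_i)/h_i = 1, -1, 12, 2.
  1·σ_0 + 4·σ_1 + 1·σ_2 = 6(Δ_1 - Δ_0) = -12
  1·σ_1 + 4·σ_2 + 1·σ_3 = 6(Δ_2 - Δ_1) = 78
  1·σ_2 + 4·σ_3 + 1·σ_4 = 6(Δ_3 - Δ_2) = -60
Natural end conditions: σ_0 = σ_4 = 0.
Forward elimination and back-substitution give σ_0 = 0, σ_1 = -69/7, σ_2 = 192/7, σ_3 = -153/7, σ_4 = 0.
On [-1, 0], with S_0(t) = a_0 + b_0·(t + 1) + c_0·(t + 1)² + d_0·(t + 1)³: c_0 = σ_0/2 = 0, d_0 = (σ_1 - σ_0)/(6h_0) = -23/14, b_0 = Δ_0 - h_0(2σ_0 + σ_1)/6 = 37/14.

-1.6429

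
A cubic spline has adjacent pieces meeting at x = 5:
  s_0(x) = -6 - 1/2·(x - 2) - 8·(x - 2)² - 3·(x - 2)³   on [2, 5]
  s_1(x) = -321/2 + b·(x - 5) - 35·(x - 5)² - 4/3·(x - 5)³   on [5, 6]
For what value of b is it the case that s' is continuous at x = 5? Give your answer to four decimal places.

-129.5000

s_0'(x) = -1/2 - 16·(x - 2) - 9·(x - 2)², so s_0'(5) = -259/2. On the right, s_1'(5) = b, so b = -259/2.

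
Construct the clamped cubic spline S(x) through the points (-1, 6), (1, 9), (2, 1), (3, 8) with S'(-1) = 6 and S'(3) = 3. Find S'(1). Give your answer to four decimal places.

Put σ_i = S'' at the i-th knot. Here h = (2, 1, 1) and Δ = (3/2, -8, 7), so the interior equations h_(i-1)·σ_(i-1) + 2(h_(i-1)+h_i)·σ_i + h_i·σ_(i+1) = 6(Δ_i − Δ_(i-1)) read
  2·σ_0 + 6·σ_1 + 1·σ_2 = 6(Δ_1 - Δ_0) = -57
  1·σ_1 + 4·σ_2 + 1·σ_3 = 6(Δ_2 - Δ_1) = 90
Clamped end conditions give two more equations: 2h_0·σ_0 + h_0·σ_1 = 6(Δ_0 - S'(-1)) = -27 and h_2·σ_2 + 2h_2·σ_3 = 6(S'(3) - Δ_2) = -24.
Forward elimination and back-substitution give σ_0 = 21/22, σ_1 = -339/22, σ_2 = 369/11, σ_3 = -633/22.
On [1, 2], S'(x) = b_1 + 2c_1·(x - 1) + 3d_1·(x - 1)² with b_1 = Δ_1 - h_1(2σ_1 + σ_2)/6 = -93/11, c_1 = σ_1/2 = -339/44, d_1 = (σ_2 - σ_1)/(6h_1) = 359/44. So S'(1) = -93/11.

-8.4545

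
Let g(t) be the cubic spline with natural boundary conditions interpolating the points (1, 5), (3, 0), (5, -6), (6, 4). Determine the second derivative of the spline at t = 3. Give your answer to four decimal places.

-3.9545

Write m_i for g''(x_i). With h_i = 2, 2, 1 and divided differences Δ_i = -5/2, -3, 10, the continuity of g' gives the tridiagonal system
  2·m_0 + 8·m_1 + 2·m_2 = 6(Δ_1 - Δ_0) = -3
  2·m_1 + 6·m_2 + 1·m_3 = 6(Δ_2 - Δ_1) = 78
Natural end conditions: m_0 = m_3 = 0.
Hence m_0 = 0, m_1 = -87/22, m_2 = 315/22, m_3 = 0.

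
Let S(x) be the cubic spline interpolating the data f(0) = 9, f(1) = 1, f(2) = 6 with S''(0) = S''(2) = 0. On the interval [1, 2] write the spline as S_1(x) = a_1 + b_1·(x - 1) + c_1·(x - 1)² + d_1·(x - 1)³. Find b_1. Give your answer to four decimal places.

-1.5000

Write m_i for S''(x_i). With h_i = 1, 1 and divided differences Δ_i = -8, 5, the continuity of S' gives the tridiagonal system
  1·m_0 + 4·m_1 + 1·m_2 = 6(Δ_1 - Δ_0) = 78
Natural end conditions: m_0 = m_2 = 0.
Solving: m_0 = 0, m_1 = 39/2, m_2 = 0.
On [1, 2], with S_1(x) = a_1 + b_1·(x - 1) + c_1·(x - 1)² + d_1·(x - 1)³: c_1 = m_1/2 = 39/4, d_1 = (m_2 - m_1)/(6h_1) = -13/4, b_1 = Δ_1 - h_1(2m_1 + m_2)/6 = -3/2.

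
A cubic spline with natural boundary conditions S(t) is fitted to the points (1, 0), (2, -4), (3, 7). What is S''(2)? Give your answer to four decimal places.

Let M_i = S''(x_i). Step sizes h_i = 1, 1; slopes of the chords Δ_i = (y_(i+1) - y_i)/h_i = -4, 11.
  1·M_0 + 4·M_1 + 1·M_2 = 6(Δ_1 - Δ_0) = 90
Natural end conditions: M_0 = M_2 = 0.
Hence M_0 = 0, M_1 = 45/2, M_2 = 0.

22.5000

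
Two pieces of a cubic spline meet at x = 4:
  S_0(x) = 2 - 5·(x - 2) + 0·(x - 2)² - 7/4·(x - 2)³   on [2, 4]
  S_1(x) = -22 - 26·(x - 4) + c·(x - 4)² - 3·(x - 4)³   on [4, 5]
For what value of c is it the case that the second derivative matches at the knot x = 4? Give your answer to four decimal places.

-10.5000

S_0''(x) = 0 - 21/2·(x - 2), so S_0''(4) = -21. On the right, S_1''(4) = 2c, so c = -21/2.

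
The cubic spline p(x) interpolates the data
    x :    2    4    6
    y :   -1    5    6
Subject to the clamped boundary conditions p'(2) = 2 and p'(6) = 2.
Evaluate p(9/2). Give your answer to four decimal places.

5.4258

Let M_i = p''(x_i). Step sizes h_i = 2, 2; slopes of the chords Δ_i = (y_(i+1) - y_i)/h_i = 3, 1/2.
  2·M_0 + 8·M_1 + 2·M_2 = 6(Δ_1 - Δ_0) = -15
Clamped end conditions give two more equations: 2h_0·M_0 + h_0·M_1 = 6(Δ_0 - p'(2)) = 6 and h_1·M_1 + 2h_1·M_2 = 6(p'(6) - Δ_1) = 9.
Solving the tridiagonal system: M_0 = 27/8, M_1 = -15/4, M_2 = 33/8.
On [4, 6], p(x) = 5 + 13/8·(x - 4) - 15/8·(x - 4)² + 21/32·(x - 4)³.
With (x - 4) = 1/2: p(9/2) = 1389/256.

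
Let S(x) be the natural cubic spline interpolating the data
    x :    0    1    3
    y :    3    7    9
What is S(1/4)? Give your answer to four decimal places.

With M_i denoting the second derivative at x_i, h_i = 1, 2, and Δ_i = (y_(i+1) − y_i)/h_i = 4, 1:
  1·M_0 + 6·M_1 + 2·M_2 = 6(Δ_1 - Δ_0) = -18
Natural end conditions: M_0 = M_2 = 0.
Solving the tridiagonal system: M_0 = 0, M_1 = -3, M_2 = 0.
On [0, 1], S(x) = 3 + 9/2·x + 0·x² - 1/2·x³.
With x = 1/4: S(1/4) = 527/128.

4.1172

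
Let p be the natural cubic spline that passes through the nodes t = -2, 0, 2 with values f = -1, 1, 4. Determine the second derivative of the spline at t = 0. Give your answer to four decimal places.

0.3750

With σ_i denoting the second derivative at x_i, h_i = 2, 2, and Δ_i = (y_(i+1) − y_i)/h_i = 1, 3/2:
  2·σ_0 + 8·σ_1 + 2·σ_2 = 6(Δ_1 - Δ_0) = 3
Natural end conditions: σ_0 = σ_2 = 0.
Forward elimination and back-substitution give σ_0 = 0, σ_1 = 3/8, σ_2 = 0.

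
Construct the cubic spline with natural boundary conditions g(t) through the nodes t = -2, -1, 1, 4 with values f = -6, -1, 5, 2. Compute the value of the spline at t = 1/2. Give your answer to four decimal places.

4.1696

With m_i denoting the second derivative at x_i, h_i = 1, 2, 3, and Δ_i = (y_(i+1) − y_i)/h_i = 5, 3, -1:
  1·m_0 + 6·m_1 + 2·m_2 = 6(Δ_1 - Δ_0) = -12
  2·m_1 + 10·m_2 + 3·m_3 = 6(Δ_2 - Δ_1) = -24
Natural end conditions: m_0 = m_3 = 0.
Hence m_0 = 0, m_1 = -9/7, m_2 = -15/7, m_3 = 0.
On [-1, 1], g(t) = -1 + 32/7·(t + 1) - 9/14·(t + 1)² - 1/14·(t + 1)³.
With (t + 1) = 3/2: g(1/2) = 467/112.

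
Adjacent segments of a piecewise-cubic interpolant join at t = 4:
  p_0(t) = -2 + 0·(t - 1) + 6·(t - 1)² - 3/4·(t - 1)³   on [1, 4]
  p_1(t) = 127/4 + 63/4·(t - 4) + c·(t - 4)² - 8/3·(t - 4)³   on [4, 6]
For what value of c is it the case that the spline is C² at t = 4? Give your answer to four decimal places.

p_0''(t) = 12 - 9/2·(t - 1), so p_0''(4) = -3/2. On the right, p_1''(4) = 2c, so c = -3/4.

-0.7500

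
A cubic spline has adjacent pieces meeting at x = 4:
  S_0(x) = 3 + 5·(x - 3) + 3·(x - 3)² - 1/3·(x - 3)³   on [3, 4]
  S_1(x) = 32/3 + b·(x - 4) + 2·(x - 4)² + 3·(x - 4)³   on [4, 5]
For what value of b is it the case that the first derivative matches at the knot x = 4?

S_0'(x) = 5 + 6·(x - 3) - 1·(x - 3)², so S_0'(4) = 10. On the right, S_1'(4) = b, so b = 10.

10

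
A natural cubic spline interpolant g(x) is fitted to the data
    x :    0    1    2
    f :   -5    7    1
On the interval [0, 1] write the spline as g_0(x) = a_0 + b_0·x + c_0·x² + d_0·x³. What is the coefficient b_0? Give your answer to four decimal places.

16.5000

Let M_i = g''(x_i). Step sizes h_i = 1, 1; slopes of the chords Δ_i = (y_(i+1) - y_i)/h_i = 12, -6.
  1·M_0 + 4·M_1 + 1·M_2 = 6(Δ_1 - Δ_0) = -108
Natural end conditions: M_0 = M_2 = 0.
Solving the tridiagonal system: M_0 = 0, M_1 = -27, M_2 = 0.
On [0, 1], with g_0(x) = a_0 + b_0·x + c_0·x² + d_0·x³: c_0 = M_0/2 = 0, d_0 = (M_1 - M_0)/(6h_0) = -9/2, b_0 = Δ_0 - h_0(2M_0 + M_1)/6 = 33/2.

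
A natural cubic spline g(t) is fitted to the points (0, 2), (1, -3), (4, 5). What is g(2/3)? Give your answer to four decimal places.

Write M_i for g''(x_i). With h_i = 1, 3 and divided differences Δ_i = -5, 8/3, the continuity of g' gives the tridiagonal system
  1·M_0 + 8·M_1 + 3·M_2 = 6(Δ_1 - Δ_0) = 46
Natural end conditions: M_0 = M_2 = 0.
Forward elimination and back-substitution give M_0 = 0, M_1 = 23/4, M_2 = 0.
On [0, 1], g(t) = 2 - 143/24·t + 0·t² + 23/24·t³.
With t = 2/3: g(2/3) = -547/324.

-1.6883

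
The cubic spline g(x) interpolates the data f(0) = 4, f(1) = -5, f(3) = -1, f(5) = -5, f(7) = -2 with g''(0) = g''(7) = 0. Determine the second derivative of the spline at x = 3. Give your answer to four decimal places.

Let M_i = g''(x_i). Step sizes h_i = 1, 2, 2, 2; slopes of the chords Δ_i = (y_(i+1) - y_i)/h_i = -9, 2, -2, 3/2.
  1·M_0 + 6·M_1 + 2·M_2 = 6(Δ_1 - Δ_0) = 66
  2·M_1 + 8·M_2 + 2·M_3 = 6(Δ_2 - Δ_1) = -24
  2·M_2 + 8·M_3 + 2·M_4 = 6(Δ_3 - Δ_2) = 21
Natural end conditions: M_0 = M_4 = 0.
Solving the tridiagonal system: M_0 = 0, M_1 = 27/2, M_2 = -15/2, M_3 = 9/2, M_4 = 0.

-7.5000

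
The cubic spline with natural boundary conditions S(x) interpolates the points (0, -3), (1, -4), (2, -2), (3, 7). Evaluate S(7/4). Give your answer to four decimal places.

-3.1250

Write m_i for S''(x_i). With h_i = 1, 1, 1 and divided differences Δ_i = -1, 2, 9, the continuity of S' gives the tridiagonal system
  1·m_0 + 4·m_1 + 1·m_2 = 6(Δ_1 - Δ_0) = 18
  1·m_1 + 4·m_2 + 1·m_3 = 6(Δ_2 - Δ_1) = 42
Natural end conditions: m_0 = m_3 = 0.
Solving the tridiagonal system: m_0 = 0, m_1 = 2, m_2 = 10, m_3 = 0.
On [1, 2], S(x) = -4 - 1/3·(x - 1) + 1·(x - 1)² + 4/3·(x - 1)³.
With (x - 1) = 3/4: S(7/4) = -25/8.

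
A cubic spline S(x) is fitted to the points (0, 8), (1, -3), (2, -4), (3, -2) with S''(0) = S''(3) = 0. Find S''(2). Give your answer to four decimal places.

Let M_i = S''(x_i). Step sizes h_i = 1, 1, 1; slopes of the chords Δ_i = (y_(i+1) - y_i)/h_i = -11, -1, 2.
  1·M_0 + 4·M_1 + 1·M_2 = 6(Δ_1 - Δ_0) = 60
  1·M_1 + 4·M_2 + 1·M_3 = 6(Δ_2 - Δ_1) = 18
Natural end conditions: M_0 = M_3 = 0.
Solving the tridiagonal system: M_0 = 0, M_1 = 74/5, M_2 = 4/5, M_3 = 0.

0.8000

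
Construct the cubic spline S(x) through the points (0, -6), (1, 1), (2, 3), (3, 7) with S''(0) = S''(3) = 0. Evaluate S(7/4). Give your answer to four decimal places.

Put σ_i = S'' at the i-th knot. Here h = (1, 1, 1) and Δ = (7, 2, 4), so the interior equations h_(i-1)·σ_(i-1) + 2(h_(i-1)+h_i)·σ_i + h_i·σ_(i+1) = 6(Δ_i − Δ_(i-1)) read
  1·σ_0 + 4·σ_1 + 1·σ_2 = 6(Δ_1 - Δ_0) = -30
  1·σ_1 + 4·σ_2 + 1·σ_3 = 6(Δ_2 - Δ_1) = 12
Natural end conditions: σ_0 = σ_3 = 0.
Hence σ_0 = 0, σ_1 = -44/5, σ_2 = 26/5, σ_3 = 0.
On [1, 2], S(x) = 1 + 61/15·(x - 1) - 22/5·(x - 1)² + 7/3·(x - 1)³.
With (x - 1) = 3/4: S(7/4) = 819/320.

2.5594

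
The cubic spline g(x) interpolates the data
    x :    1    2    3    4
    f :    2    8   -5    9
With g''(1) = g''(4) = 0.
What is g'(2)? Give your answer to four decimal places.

-7.7333

With M_i denoting the second derivative at x_i, h_i = 1, 1, 1, and Δ_i = (y_(i+1) − y_i)/h_i = 6, -13, 14:
  1·M_0 + 4·M_1 + 1·M_2 = 6(Δ_1 - Δ_0) = -114
  1·M_1 + 4·M_2 + 1·M_3 = 6(Δ_2 - Δ_1) = 162
Natural end conditions: M_0 = M_3 = 0.
Solving: M_0 = 0, M_1 = -206/5, M_2 = 254/5, M_3 = 0.
On [2, 3], g'(x) = b_1 + 2c_1·(x - 2) + 3d_1·(x - 2)² with b_1 = Δ_1 - h_1(2M_1 + M_2)/6 = -116/15, c_1 = M_1/2 = -103/5, d_1 = (M_2 - M_1)/(6h_1) = 46/3. So g'(2) = -116/15.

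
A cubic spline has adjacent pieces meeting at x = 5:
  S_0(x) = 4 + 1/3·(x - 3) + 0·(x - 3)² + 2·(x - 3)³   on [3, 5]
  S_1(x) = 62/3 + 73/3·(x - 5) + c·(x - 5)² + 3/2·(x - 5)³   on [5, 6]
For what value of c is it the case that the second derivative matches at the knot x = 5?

S_0''(x) = 0 + 12·(x - 3), so S_0''(5) = 24. On the right, S_1''(5) = 2c, so c = 12.

12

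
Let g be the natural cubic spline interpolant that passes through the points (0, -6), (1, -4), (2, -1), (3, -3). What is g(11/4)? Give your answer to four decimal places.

With m_i denoting the second derivative at x_i, h_i = 1, 1, 1, and Δ_i = (y_(i+1) − y_i)/h_i = 2, 3, -2:
  1·m_0 + 4·m_1 + 1·m_2 = 6(Δ_1 - Δ_0) = 6
  1·m_1 + 4·m_2 + 1·m_3 = 6(Δ_2 - Δ_1) = -30
Natural end conditions: m_0 = m_3 = 0.
Hence m_0 = 0, m_1 = 18/5, m_2 = -42/5, m_3 = 0.
On [2, 3], g(t) = -1 + 4/5·(t - 2) - 21/5·(t - 2)² + 7/5·(t - 2)³.
With (t - 2) = 3/4: g(11/4) = -139/64.

-2.1719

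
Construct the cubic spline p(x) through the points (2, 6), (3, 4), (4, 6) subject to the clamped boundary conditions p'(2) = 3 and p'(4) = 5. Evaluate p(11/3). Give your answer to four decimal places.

Put σ_i = p'' at the i-th knot. Here h = (1, 1) and Δ = (-2, 2), so the interior equations h_(i-1)·σ_(i-1) + 2(h_(i-1)+h_i)·σ_i + h_i·σ_(i+1) = 6(Δ_i − Δ_(i-1)) read
  1·σ_0 + 4·σ_1 + 1·σ_2 = 6(Δ_1 - Δ_0) = 24
Clamped end conditions give two more equations: 2h_0·σ_0 + h_0·σ_1 = 6(Δ_0 - p'(2)) = -30 and h_1·σ_1 + 2h_1·σ_2 = 6(p'(4) - Δ_1) = 18.
Hence σ_0 = -20, σ_1 = 10, σ_2 = 4.
On [3, 4], p(x) = 4 - 2·(x - 3) + 5·(x - 3)² - 1·(x - 3)³.
With (x - 3) = 2/3: p(11/3) = 124/27.

4.5926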